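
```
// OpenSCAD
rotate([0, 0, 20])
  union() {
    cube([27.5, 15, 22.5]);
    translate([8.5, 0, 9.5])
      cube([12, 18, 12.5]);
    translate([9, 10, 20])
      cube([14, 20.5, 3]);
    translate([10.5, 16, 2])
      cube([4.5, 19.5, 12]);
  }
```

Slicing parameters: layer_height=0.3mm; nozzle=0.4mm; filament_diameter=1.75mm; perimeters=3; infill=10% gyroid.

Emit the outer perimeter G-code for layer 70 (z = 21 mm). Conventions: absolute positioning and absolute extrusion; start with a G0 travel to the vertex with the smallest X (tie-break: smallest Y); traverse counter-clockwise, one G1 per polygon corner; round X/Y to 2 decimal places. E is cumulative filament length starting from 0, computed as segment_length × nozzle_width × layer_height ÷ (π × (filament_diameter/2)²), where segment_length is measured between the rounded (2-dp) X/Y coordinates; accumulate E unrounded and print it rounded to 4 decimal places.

G0 X-5.13 Y14.10 Z21.00
G1 X0.00 Y0.00 E0.7486
G1 X25.84 Y9.41 E2.1205
G1 X20.71 Y23.50 E2.8686
G1 X16.48 Y21.96 E3.0932
G1 X11.18 Y36.53 E3.8667
G1 X-1.97 Y31.74 E4.5650
G1 X2.30 Y19.99 E5.1887
G1 X1.83 Y19.82 E5.2136
G1 X2.86 Y17.00 E5.3634
G1 X-5.13 Y14.10 E5.7875

At z = 21 mm: the 27.5×15 cube contributes its full rectangle; the 12×18 cube at (8.5, 0) contributes its full rectangle; the cube at (9, 10) is present — its section is the full 14×20.5 rectangle; the cube at (10.5, 16) is absent (z outside [2, 14]); Taking the union: the regions partially overlap (shared area 284.50 mm²), so overlapping operands fuse into one piece — 1 connected region; (rotated 20° about Z; rotation is an isometry so areas/perimeters/island counts are preserved). The outline is a single polygon with 10 vertices. Extrusion per mm of travel: 0.4 × 0.3 / (π × 0.875²) = 0.049890. Accumulating E over each segment gives final E = 5.7875.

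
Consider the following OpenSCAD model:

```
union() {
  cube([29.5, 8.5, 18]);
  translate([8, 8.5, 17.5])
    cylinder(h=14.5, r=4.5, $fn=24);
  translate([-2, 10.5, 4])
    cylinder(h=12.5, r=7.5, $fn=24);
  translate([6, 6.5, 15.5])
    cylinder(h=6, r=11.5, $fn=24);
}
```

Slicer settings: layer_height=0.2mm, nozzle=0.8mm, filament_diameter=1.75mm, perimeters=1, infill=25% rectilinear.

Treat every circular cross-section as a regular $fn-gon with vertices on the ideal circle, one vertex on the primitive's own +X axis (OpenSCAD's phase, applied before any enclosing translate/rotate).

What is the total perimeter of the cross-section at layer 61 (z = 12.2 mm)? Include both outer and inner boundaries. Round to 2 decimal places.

At z = 12.2 mm: the cube is present — its section is the full 29.5×8.5 rectangle (perimeter 76.00 mm); the cylinder at (8, 8.5) is absent (z outside [17.5, 32]); the cylinder at (-2, 10.5): section is a regular 24-gon, circumradius r=7.5 (perimeter = 2·24·7.500·sin(180°/24) = 46.99 mm); the cylinder at (6, 6.5) is absent (z outside [15.5, 21.5]); Taking the union: the regions partially overlap (shared area 18.20 mm²), so the edge portions inside another operand are dropped and the merged outline is re-measured after clipping — boundary = 104.85 mm. Overall, the cross-section is a single solid region. Total boundary length (outer) = 104.85 mm.

104.85 mm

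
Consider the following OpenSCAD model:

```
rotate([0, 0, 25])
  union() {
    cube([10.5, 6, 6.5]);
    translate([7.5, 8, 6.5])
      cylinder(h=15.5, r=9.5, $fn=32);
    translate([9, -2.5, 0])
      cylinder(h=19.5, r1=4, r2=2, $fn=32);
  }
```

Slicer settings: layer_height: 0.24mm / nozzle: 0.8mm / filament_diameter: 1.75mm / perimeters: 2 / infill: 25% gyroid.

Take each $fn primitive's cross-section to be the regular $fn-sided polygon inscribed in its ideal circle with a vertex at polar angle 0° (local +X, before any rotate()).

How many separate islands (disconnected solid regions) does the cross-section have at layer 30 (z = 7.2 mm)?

At z = 7.2 mm: the cube does not reach this height (z outside [0, 6.5]); the r=9.5 cylinder at (7.5, 8) gives a regular 32-gon of circumradius 9.5 (constant along its height); the cone at (9, -2.5) (r1=4→r2=2) has section circumradius 3.262 here — a regular 32-gon; Combining (union): the regions partially overlap (shared area 8.45 mm²), so overlapping operands fuse into one piece — 1 connected region; (whole slice rotated 25° about Z — lengths, areas and connectivity unchanged). Overall, the cross-section is a single solid region. Island count = 1.

1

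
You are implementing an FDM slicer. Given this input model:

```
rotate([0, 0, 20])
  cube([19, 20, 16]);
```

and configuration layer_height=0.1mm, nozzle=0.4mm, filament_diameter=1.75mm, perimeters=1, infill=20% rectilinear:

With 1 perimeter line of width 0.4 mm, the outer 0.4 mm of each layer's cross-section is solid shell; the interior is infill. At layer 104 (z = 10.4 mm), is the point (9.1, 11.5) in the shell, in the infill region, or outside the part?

At z = 10.4 mm: the cube is present — its section is the full 19×20 rectangle; (whole slice rotated 20° about Z — lengths, areas and connectivity unchanged). Overall, the cross-section is a single solid region. Undo the 20° rotation: the query point maps to (12.484, 7.694) in the un-rotated model frame. The nearest boundary edge runs (19.00, 0.00)→(19.00, 20.00); distance from the point to it = 6.52 mm. The point is inside the cross-section and 6.52 mm from the nearest boundary — more than the 0.4 mm shell width (1 × 0.4), so it's in the infill interior.

infill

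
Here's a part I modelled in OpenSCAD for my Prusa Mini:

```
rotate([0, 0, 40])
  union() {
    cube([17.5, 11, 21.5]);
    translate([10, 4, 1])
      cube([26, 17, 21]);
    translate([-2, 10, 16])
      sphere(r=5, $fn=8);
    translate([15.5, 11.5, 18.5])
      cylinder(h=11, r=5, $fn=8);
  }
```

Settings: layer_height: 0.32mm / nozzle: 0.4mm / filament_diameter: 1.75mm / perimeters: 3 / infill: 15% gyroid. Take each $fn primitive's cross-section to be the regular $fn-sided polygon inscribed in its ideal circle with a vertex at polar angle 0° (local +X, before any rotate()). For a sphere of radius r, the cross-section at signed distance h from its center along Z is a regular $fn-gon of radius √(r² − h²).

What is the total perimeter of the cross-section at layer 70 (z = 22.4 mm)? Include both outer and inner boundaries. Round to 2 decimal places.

At z = 22.4 mm: the cube does not reach this height (z outside [0, 21.5]); the cube at (10, 4) is absent (z outside [1, 22]); the sphere at (-2, 10) does not reach this height (|z−center|=6.400 > r=5); the cylinder at (15.5, 11.5): section is a regular 8-gon, circumradius r=5 (perimeter = 2·8·5.000·sin(180°/8) = 30.61 mm); Combining (union): only the r=5 cylinder at (15.5, 11.5) is present, so the union is just that shape — boundary = 30.61 mm; (whole slice rotated 40° about Z — lengths, areas and connectivity unchanged). Overall, the cross-section is a single solid region. Total boundary length (outer) = 30.61 mm.

30.61 mm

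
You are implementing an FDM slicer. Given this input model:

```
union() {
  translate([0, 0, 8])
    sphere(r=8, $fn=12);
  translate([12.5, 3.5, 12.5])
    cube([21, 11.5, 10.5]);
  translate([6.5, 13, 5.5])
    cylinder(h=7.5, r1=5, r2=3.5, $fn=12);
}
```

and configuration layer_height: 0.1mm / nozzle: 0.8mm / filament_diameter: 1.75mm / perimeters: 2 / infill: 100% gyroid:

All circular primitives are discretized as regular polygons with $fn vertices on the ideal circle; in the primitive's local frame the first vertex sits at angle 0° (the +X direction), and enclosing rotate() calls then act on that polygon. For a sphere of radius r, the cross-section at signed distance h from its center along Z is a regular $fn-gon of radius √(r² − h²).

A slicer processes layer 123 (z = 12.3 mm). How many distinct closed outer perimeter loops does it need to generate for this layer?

At z = 12.3 mm: the sphere: section is a regular 12-gon, circumradius = √(r²−h²) = √(8²−4.3²) = 6.746; the cube at (12.5, 3.5) is not intersected at this z (z outside [12.5, 23]); the cone at (6.5, 13): at t=0.907 of its height the radius interpolates to r₁+(r₂−r₁)t = 3.640, giving a regular 12-gon of that circumradius; Combining (union): the 2 present regions are separate (no shared area or edge), so areas and boundary lengths simply add and each stays a separate island — 2 connected regions. The result has 2 disconnected regions.

2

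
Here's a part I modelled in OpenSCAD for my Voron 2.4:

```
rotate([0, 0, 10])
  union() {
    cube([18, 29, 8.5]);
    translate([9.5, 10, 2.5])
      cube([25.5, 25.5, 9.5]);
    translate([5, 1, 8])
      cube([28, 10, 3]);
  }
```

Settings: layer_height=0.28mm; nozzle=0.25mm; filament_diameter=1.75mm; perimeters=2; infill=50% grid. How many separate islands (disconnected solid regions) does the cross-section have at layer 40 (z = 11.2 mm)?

At z = 11.2 mm: the cube is not intersected at this z (z outside [0, 8.5]); the cube at (9.5, 10) (footprint 25.5×25.5) is included at this height; the cube at (5, 1) does not reach this height (z outside [8, 11]); Taking the union: only the 25.5×25.5 cube at (9.5, 10) is present, so the union is just that shape — 1 connected region; (whole slice rotated 10° about Z — lengths, areas and connectivity unchanged). Overall, the cross-section is a single solid region. Island count = 1.

1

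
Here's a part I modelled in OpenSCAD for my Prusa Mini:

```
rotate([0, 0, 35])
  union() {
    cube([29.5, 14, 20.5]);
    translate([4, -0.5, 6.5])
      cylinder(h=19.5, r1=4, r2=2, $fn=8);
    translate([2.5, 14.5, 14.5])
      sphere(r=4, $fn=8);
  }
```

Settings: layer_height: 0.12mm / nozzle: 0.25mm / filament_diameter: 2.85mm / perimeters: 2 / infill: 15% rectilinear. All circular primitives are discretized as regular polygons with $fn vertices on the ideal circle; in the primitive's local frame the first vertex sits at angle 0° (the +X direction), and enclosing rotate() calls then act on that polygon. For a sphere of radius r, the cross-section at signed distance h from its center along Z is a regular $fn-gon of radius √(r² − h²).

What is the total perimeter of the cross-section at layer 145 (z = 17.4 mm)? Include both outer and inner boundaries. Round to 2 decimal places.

At z = 17.4 mm: the cube (footprint 29.5×14) is included at this height (perimeter 87.00 mm); the cone at (4, -0.5) (r1=4→r2=2) has section circumradius 2.882 here — a regular 8-gon (perimeter = 2·8·2.882·sin(180°/8) = 17.65 mm); the sphere at (2.5, 14.5): section is a regular 8-gon, circumradius = √(r²−h²) = √(4²−2.9²) = 2.755 (perimeter = 2·8·2.755·sin(180°/8) = 16.87 mm); Combining (union): the regions partially overlap (shared area 17.05 mm²), so the edge portions inside another operand are dropped and the merged outline is re-measured after clipping — boundary = 96.03 mm; (whole slice rotated 35° about Z — lengths, areas and connectivity unchanged). Overall, the cross-section is a single solid region. Total boundary length (outer) = 96.03 mm.

96.03 mm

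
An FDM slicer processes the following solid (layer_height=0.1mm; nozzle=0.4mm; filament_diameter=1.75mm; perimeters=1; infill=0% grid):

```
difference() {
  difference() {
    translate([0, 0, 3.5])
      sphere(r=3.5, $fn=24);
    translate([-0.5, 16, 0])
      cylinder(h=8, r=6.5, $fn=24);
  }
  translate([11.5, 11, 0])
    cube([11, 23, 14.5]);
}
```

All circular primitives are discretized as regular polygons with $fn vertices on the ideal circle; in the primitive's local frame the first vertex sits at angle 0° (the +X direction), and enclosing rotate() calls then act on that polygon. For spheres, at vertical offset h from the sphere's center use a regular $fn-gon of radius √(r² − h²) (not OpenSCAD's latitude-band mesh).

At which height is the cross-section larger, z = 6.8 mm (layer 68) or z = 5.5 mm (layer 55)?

layer 55 (z = 5.5 mm)

Layer 68 (z = 6.8): the sphere: section is a regular 24-gon, circumradius = √(r²−h²) = √(3.5²−3.3²) = 1.166 (area = (24/2)·1.166²·sin(360°/24) = 4.22 mm²); the cylinder at (-0.5, 16): section is a regular 24-gon, circumradius r=6.5 (area = (24/2)·6.500²·sin(360°/24) = 131.22 mm²); After the difference (first − rest): starting from the r=3.5 sphere (4.22 mm²), the r=6.5 cylinder at (-0.5, 16) misses the remaining region (no effect) — area = 4.22 mm²; the 11×23 cube at (11.5, 11) contributes its full rectangle (area 253.00 mm²); Taking the first minus the rest: starting from the result so far (4.22 mm²), the 11×23 cube at (11.5, 11) misses the remaining region (no effect) — area = 4.22 mm². So its area = 4.22 mm². Layer 55 (z = 5.5): the r=3.5 sphere slices to a regular 24-gon of circumradius 2.872 (√(r²−h²) with h=2 from center) (area = (24/2)·2.872²·sin(360°/24) = 25.62 mm²); the r=6.5 cylinder at (-0.5, 16) contributes a regular 24-gon of circumradius 6.5 (area = (24/2)·6.500²·sin(360°/24) = 131.22 mm²); Taking the first minus the rest: starting from the r=3.5 sphere (25.62 mm²), the r=6.5 cylinder at (-0.5, 16) misses the remaining region (no effect) — area = 25.62 mm²; the 11×23 cube at (11.5, 11) contributes its full rectangle (area 253.00 mm²); Subtracting the remaining from the first: starting from the result so far (25.62 mm²), the 11×23 cube at (11.5, 11) misses the remaining region (no effect) — area = 25.62 mm². So its area = 25.62 mm². Layer 55 is larger (25.62 vs 4.22 mm²).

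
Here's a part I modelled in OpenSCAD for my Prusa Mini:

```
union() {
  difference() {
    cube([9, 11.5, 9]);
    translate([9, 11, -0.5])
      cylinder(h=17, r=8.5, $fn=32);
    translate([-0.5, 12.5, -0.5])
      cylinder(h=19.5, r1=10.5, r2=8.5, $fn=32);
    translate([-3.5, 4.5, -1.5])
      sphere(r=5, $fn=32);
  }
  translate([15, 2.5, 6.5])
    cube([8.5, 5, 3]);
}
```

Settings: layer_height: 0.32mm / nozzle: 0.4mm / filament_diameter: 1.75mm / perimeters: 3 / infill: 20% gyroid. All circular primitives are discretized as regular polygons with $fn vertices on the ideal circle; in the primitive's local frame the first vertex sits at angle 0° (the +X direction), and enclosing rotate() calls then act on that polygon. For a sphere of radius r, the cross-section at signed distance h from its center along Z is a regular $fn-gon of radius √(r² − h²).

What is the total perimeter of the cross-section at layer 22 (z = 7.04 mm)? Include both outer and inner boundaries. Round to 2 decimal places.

At z = 7.04 mm: the 9×11.5 cube contributes its full rectangle (perimeter 41.00 mm); the r=8.5 cylinder at (9, 11) gives a regular 32-gon of circumradius 8.5 (constant along its height) (perimeter = 2·32·8.500·sin(180°/32) = 53.32 mm); the cone at (-0.5, 12.5): at t=0.387 of its height the radius interpolates to r₁+(r₂−r₁)t = 9.727, giving a regular 32-gon of that circumradius (perimeter = 2·32·9.727·sin(180°/32) = 61.02 mm); the sphere at (-3.5, 4.5) does not reach this height (|z−center|=8.540 > r=5); After the difference (first − rest): starting from the 9×11.5 cube, the r=8.5 cylinder at (9, 11) partially overlaps it — only the 60.62 mm² overlap (of its 225.52 mm²) is removed, clipping the outline; the cone at (-0.5, 12.5) partially overlaps it — only the 14.82 mm² overlap (of its 295.31 mm²) is removed, clipping the outline — boundary = 23.85 mm; the cube at (15, 2.5) is present — its section is the full 8.5×5 rectangle (perimeter 27.00 mm); Taking the union: the 2 present regions are separate (no shared area or edge), so areas and boundary lengths simply add and each stays a separate island — boundary = 50.85 mm. Overall, the cross-section has 2 separate islands. Total boundary length (outer) = 50.85 mm.

50.85 mm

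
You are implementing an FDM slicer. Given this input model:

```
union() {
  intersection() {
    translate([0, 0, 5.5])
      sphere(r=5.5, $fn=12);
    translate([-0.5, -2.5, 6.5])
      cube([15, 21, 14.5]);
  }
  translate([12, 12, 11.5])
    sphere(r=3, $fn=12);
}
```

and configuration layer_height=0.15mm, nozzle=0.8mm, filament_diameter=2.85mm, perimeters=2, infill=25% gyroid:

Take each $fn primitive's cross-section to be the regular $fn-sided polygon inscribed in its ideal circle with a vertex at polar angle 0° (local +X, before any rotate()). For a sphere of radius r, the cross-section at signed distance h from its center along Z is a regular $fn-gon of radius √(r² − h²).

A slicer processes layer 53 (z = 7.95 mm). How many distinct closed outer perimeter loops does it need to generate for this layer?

At z = 7.95 mm: the sphere: section is a regular 12-gon, circumradius = √(r²−h²) = √(5.5²−2.45²) = 4.924; the 15×21 cube at (-0.5, -2.5) contributes its full rectangle; After intersecting: the 15×21 cube at (-0.5, -2.5) partially overlaps the r=5.5 sphere; clipping to the common part keeps 33.34 mm² — 1 connected region; the sphere at (12, 12) is absent (|z−center|=3.550 > r=3); Taking the union: only that combined region is present, so the union is just that shape — 1 connected region. The result has 1 disconnected region.

1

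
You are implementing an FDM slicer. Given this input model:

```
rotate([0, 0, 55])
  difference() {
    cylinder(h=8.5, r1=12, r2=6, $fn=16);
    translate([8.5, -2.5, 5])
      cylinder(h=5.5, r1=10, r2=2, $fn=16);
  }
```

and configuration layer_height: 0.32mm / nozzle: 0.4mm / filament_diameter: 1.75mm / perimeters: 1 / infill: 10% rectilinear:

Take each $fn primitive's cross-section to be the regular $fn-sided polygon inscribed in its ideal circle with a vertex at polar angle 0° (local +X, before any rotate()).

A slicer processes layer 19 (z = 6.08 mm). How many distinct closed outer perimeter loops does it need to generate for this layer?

At z = 6.08 mm: the cone: at t=0.715 of its height the radius interpolates to r₁+(r₂−r₁)t = 7.708, giving a regular 16-gon of that circumradius; the cone at (8.5, -2.5) (r1=10→r2=2) has section circumradius 8.429 here — a regular 16-gon; Taking the first minus the rest: starting from the cone, the cone at (8.5, -2.5) partially overlaps it — only the 65.70 mm² overlap (of its 217.52 mm²) is removed, clipping the outline — 1 connected region; (rotated 55° about Z; rotation is an isometry so areas/perimeters/island counts are preserved). The result has 1 disconnected region.

1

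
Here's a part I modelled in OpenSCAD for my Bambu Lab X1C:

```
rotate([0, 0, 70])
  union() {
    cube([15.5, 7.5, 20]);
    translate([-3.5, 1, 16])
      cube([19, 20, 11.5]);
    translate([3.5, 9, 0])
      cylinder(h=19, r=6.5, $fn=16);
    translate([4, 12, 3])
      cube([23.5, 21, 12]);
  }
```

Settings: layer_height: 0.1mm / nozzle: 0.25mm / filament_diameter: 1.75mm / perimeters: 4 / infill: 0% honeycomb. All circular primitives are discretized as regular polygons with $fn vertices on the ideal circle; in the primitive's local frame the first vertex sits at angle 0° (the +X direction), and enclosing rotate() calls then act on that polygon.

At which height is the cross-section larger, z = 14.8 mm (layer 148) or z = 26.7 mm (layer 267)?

layer 148 (z = 14.8 mm)

Layer 148 (z = 14.8): the cube is present — its section is the full 15.5×7.5 rectangle (area 116.25 mm²); the cube at (-3.5, 1) is not intersected at this z (z outside [16, 27.5]); the r=6.5 cylinder at (3.5, 9) contributes a regular 16-gon of circumradius 6.5 (area = (16/2)·6.500²·sin(360°/16) = 129.35 mm²); the cube at (4, 12) is present — its section is the full 23.5×21 rectangle (area 493.50 mm²); Merging all regions: the regions partially overlap — summed areas 739.10 mm² minus the doubly-counted overlap 50.92 mm² gives 688.18 mm² — area = 688.18 mm²; (whole slice rotated 70° about Z — lengths, areas and connectivity unchanged). So its area = 688.18 mm². Layer 267 (z = 26.7): the cube is absent (z outside [0, 20]); the cube at (-3.5, 1) is present — its section is the full 19×20 rectangle (area 380.00 mm²); the cylinder at (3.5, 9) is absent (z outside [0, 19]); the cube at (4, 12) does not reach this height (z outside [3, 15]); Merging all regions: only the 19×20 cube at (-3.5, 1) is present, so the union is just that shape — area = 380.00 mm²; (whole slice rotated 70° about Z — lengths, areas and connectivity unchanged). So its area = 380.00 mm². Layer 148 is larger (688.18 vs 380.00 mm²).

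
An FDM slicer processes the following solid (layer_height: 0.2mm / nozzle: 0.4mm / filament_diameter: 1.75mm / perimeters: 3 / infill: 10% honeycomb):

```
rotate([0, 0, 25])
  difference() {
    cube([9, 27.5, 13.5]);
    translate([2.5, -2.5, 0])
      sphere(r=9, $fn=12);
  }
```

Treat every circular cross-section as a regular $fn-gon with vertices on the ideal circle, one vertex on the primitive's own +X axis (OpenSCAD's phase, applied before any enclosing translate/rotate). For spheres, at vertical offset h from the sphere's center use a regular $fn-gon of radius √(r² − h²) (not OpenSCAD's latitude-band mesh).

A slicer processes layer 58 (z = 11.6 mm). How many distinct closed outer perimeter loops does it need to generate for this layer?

At z = 11.6 mm: the cube (footprint 9×27.5) is included at this height; the sphere at (2.5, -2.5) is absent (|z−center|=11.600 > r=9); After the difference (first − rest): none of the subtracted shapes is present at this height, so the 9×27.5 cube is unchanged — 1 connected region; (whole slice rotated 25° about Z — lengths, areas and connectivity unchanged). The result has 1 disconnected region.

1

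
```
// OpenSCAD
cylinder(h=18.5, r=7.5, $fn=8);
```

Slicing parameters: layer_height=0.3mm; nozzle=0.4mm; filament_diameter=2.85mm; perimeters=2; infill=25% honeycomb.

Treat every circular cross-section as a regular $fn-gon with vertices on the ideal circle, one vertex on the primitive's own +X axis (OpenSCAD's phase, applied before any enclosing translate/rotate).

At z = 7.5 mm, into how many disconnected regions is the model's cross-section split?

1

At z = 7.5 mm: the cylinder: section is a regular 8-gon, circumradius r=7.5. The result has 1 disconnected region.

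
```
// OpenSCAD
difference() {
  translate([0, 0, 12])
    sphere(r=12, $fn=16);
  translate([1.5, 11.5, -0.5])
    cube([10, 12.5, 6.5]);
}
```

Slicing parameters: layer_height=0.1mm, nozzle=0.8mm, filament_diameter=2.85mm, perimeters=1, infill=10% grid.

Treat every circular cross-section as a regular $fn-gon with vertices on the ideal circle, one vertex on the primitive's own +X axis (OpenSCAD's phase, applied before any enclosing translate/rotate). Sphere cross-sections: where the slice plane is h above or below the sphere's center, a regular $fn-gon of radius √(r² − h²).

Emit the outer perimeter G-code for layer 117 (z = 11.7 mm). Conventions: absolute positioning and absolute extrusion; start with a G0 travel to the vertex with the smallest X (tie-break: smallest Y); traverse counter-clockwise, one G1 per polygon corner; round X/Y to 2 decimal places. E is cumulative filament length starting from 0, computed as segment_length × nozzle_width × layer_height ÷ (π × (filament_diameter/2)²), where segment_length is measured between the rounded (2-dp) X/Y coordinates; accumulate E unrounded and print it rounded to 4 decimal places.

At z = 11.7 mm: the r=12 sphere contributes a regular 16-gon of circumradius √(12²−0.3²) = 11.996; the cube at (1.5, 11.5) does not reach this height (z outside [-0.5, 6]); After the difference (first − rest): none of the subtracted shapes is present at this height, so the r=12 sphere is unchanged — 1 connected region. The outline is a single polygon with 16 vertices. Extrusion per mm of travel: 0.8 × 0.1 / (π × 1.425²) = 0.012540. Accumulating E over each segment gives final E = 0.9390.

G0 X-12.00 Y0.00 Z11.70
G1 X-11.08 Y-4.59 E0.0587
G1 X-8.48 Y-8.48 E0.1174
G1 X-4.59 Y-11.08 E0.1761
G1 X0.00 Y-12.00 E0.2348
G1 X4.59 Y-11.08 E0.2935
G1 X8.48 Y-8.48 E0.3521
G1 X11.08 Y-4.59 E0.4108
G1 X12.00 Y0.00 E0.4695
G1 X11.08 Y4.59 E0.5282
G1 X8.48 Y8.48 E0.5869
G1 X4.59 Y11.08 E0.6456
G1 X0.00 Y12.00 E0.7043
G1 X-4.59 Y11.08 E0.7630
G1 X-8.48 Y8.48 E0.8217
G1 X-11.08 Y4.59 E0.8803
G1 X-12.00 Y0.00 E0.9390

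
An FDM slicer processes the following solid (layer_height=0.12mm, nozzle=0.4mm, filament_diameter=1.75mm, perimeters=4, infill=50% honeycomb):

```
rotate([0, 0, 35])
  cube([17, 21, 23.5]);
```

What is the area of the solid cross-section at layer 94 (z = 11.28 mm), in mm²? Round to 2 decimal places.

At z = 11.28 mm: the cube is present — its section is the full 17×21 rectangle (area 357.00 mm²); (whole slice rotated 35° about Z — lengths, areas and connectivity unchanged). Overall, the cross-section is a single solid region. Net area = 357.00 mm².

357.00 mm²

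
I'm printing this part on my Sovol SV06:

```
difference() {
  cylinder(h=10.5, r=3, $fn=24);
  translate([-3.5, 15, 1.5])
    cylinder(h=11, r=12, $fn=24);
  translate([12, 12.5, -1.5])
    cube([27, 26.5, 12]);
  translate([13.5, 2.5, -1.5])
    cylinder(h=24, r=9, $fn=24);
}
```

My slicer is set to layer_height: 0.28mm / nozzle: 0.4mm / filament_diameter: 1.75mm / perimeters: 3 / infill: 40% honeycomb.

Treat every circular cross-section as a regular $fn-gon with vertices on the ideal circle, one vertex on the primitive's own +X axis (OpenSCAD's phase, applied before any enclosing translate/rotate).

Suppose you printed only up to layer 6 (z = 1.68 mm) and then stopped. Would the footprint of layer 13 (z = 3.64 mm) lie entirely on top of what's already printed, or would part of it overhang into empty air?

Compare the two slices. At z = 1.68: the r=3 cylinder gives a regular 24-gon of circumradius 3 (constant along its height) (area = (24/2)·3.000²·sin(360°/24) = 27.95 mm²); the r=12 cylinder at (-3.5, 15) contributes a regular 24-gon of circumradius 12 (area = (24/2)·12.000²·sin(360°/24) = 447.24 mm²); the cube at (12, 12.5) (footprint 27×26.5) is included at this height (area 715.50 mm²); the r=9 cylinder at (13.5, 2.5) contributes a regular 24-gon of circumradius 9 (area = (24/2)·9.000²·sin(360°/24) = 251.57 mm²); Subtracting the remaining from the first: starting from the r=3 cylinder (27.95 mm²), the r=12 cylinder at (-3.5, 15) misses the remaining region (no effect); the 27×26.5 cube at (12, 12.5) misses the remaining region (no effect); the r=9 cylinder at (13.5, 2.5) misses the remaining region (no effect) — area = 27.95 mm². At z = 3.64: the r=3 cylinder contributes a regular 24-gon of circumradius 3 (area = (24/2)·3.000²·sin(360°/24) = 27.95 mm²); the r=12 cylinder at (-3.5, 15) gives a regular 24-gon of circumradius 12 (constant along its height) (area = (24/2)·12.000²·sin(360°/24) = 447.24 mm²); the cube at (12, 12.5) (footprint 27×26.5) is included at this height (area 715.50 mm²); the r=9 cylinder at (13.5, 2.5) contributes a regular 24-gon of circumradius 9 (area = (24/2)·9.000²·sin(360°/24) = 251.57 mm²); After the difference (first − rest): starting from the r=3 cylinder (27.95 mm²), the r=12 cylinder at (-3.5, 15) misses the remaining region (no effect); the 27×26.5 cube at (12, 12.5) misses the remaining region (no effect); the r=9 cylinder at (13.5, 2.5) misses the remaining region (no effect) — area = 27.95 mm². Checking containment: the cross-section at z = 3.64 is a subset of the cross-section at z = 1.68.

entirely on top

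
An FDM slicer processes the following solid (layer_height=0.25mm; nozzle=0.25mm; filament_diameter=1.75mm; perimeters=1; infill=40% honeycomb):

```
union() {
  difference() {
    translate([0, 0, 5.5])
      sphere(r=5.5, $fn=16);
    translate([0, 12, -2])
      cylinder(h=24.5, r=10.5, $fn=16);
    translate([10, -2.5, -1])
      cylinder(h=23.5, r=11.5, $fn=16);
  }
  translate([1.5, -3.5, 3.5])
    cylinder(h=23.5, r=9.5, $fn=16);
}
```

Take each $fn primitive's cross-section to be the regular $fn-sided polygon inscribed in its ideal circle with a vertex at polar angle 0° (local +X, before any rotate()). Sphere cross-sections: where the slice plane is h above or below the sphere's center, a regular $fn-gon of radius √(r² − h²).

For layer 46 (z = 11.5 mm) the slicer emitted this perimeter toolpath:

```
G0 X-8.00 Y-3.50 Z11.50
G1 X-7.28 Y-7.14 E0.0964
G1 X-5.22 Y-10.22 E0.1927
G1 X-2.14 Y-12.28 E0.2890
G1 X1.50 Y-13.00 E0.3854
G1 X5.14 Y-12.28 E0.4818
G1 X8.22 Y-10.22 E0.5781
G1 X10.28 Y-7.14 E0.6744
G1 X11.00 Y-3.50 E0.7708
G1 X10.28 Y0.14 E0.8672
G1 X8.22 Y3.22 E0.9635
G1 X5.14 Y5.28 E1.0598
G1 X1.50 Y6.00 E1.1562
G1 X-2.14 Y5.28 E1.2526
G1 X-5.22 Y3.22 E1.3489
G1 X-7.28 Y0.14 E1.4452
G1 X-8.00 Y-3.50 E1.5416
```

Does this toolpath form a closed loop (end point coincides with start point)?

yes

Start point (G0): (-8.00, -3.50). End point (last G1): the path returns to the start — closed.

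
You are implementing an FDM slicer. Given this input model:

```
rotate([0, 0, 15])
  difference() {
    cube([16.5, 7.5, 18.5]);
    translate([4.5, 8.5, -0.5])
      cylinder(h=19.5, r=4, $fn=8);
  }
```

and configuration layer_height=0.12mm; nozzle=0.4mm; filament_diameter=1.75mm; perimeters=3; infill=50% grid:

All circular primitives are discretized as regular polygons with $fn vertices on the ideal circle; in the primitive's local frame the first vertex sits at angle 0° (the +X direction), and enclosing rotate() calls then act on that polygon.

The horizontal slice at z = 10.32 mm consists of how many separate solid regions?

1

At z = 10.32 mm: the cube is present — its section is the full 16.5×7.5 rectangle; the r=4 cylinder at (4.5, 8.5) gives a regular 8-gon of circumradius 4 (constant along its height); After the difference (first − rest): starting from the 16.5×7.5 cube, the r=4 cylinder at (4.5, 8.5) partially overlaps it — only the 15.04 mm² overlap (of its 45.25 mm²) is removed, clipping the outline — 1 connected region; (rotated 15° about Z; rotation is an isometry so areas/perimeters/island counts are preserved). The result has 1 disconnected region.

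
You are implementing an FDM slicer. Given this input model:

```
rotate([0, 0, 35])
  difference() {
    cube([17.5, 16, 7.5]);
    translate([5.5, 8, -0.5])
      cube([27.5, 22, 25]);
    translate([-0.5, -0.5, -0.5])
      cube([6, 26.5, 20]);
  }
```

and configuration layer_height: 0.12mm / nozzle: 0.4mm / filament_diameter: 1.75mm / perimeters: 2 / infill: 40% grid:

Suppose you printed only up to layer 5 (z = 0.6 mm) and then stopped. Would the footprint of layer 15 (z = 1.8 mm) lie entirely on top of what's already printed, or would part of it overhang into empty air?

Compare the two slices. At z = 0.6: the 17.5×16 cube contributes its full rectangle (area 280.00 mm²); the cube at (5.5, 8) (footprint 27.5×22) is included at this height (area 605.00 mm²); the 6×26.5 cube at (-0.5, -0.5) contributes its full rectangle (area 159.00 mm²); Subtracting the remaining from the first: starting from the 17.5×16 cube (280.00 mm²), the 27.5×22 cube at (5.5, 8) partially overlaps it — only the 96.00 mm² overlap (of its 605.00 mm²) is removed, clipping the outline; the 6×26.5 cube at (-0.5, -0.5) partially overlaps it — only the 88.00 mm² overlap (of its 159.00 mm²) is removed, clipping the outline — area = 96.00 mm²; (rotated 35° about Z; rotation is an isometry so areas/perimeters/island counts are preserved). At z = 1.8: the cube is present — its section is the full 17.5×16 rectangle (area 280.00 mm²); the 27.5×22 cube at (5.5, 8) contributes its full rectangle (area 605.00 mm²); the 6×26.5 cube at (-0.5, -0.5) contributes its full rectangle (area 159.00 mm²); After the difference (first − rest): starting from the 17.5×16 cube (280.00 mm²), the 27.5×22 cube at (5.5, 8) partially overlaps it — only the 96.00 mm² overlap (of its 605.00 mm²) is removed, clipping the outline; the 6×26.5 cube at (-0.5, -0.5) partially overlaps it — only the 88.00 mm² overlap (of its 159.00 mm²) is removed, clipping the outline — area = 96.00 mm²; (rotated 35° about Z; rotation is an isometry so areas/perimeters/island counts are preserved). Checking containment: the cross-section at z = 1.8 is a subset of the cross-section at z = 0.6.

entirely on top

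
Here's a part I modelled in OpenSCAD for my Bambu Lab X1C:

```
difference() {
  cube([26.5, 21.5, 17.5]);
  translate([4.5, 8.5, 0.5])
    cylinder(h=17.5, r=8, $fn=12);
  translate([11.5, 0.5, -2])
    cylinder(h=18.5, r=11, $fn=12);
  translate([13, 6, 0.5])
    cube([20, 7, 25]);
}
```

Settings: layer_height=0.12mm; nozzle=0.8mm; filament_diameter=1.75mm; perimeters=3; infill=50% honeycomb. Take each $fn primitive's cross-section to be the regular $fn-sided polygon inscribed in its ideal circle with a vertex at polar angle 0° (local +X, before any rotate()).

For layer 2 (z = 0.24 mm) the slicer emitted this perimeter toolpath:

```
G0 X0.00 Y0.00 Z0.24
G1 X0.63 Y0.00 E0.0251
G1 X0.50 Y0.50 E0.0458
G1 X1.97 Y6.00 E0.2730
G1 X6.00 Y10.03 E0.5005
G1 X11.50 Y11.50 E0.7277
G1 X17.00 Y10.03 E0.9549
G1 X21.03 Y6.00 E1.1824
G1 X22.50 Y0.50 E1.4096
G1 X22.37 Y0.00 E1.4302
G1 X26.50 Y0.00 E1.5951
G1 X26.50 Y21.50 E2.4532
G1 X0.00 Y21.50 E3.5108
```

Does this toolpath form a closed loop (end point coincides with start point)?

no

Start point (G0): (0.00, 0.00). End point (last G1): the path does not return to the start — open.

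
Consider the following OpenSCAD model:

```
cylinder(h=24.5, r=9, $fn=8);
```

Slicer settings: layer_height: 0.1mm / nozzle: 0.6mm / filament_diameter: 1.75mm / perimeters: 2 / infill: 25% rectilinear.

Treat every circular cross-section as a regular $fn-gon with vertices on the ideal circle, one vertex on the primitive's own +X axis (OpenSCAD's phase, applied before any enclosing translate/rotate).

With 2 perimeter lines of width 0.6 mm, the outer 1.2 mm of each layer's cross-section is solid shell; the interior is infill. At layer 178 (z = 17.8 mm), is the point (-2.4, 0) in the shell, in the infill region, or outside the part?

infill

At z = 17.8 mm: the cylinder: section is a regular 8-gon, circumradius r=9. Overall, the cross-section is a single solid region. The nearest boundary edge runs (-6.36, 6.36)→(-9.00, 0.00); distance from the point to it = 6.10 mm. The point is inside the cross-section and 6.10 mm from the nearest boundary — more than the 1.2 mm shell width (2 × 0.6), so it's in the infill interior.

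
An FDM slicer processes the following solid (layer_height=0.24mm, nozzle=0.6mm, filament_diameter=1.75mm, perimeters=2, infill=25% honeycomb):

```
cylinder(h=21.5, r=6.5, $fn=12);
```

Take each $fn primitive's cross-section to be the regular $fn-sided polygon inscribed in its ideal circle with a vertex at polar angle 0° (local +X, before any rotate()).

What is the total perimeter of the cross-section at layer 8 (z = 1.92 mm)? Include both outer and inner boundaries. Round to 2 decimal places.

40.38 mm

At z = 1.92 mm: the r=6.5 cylinder gives a regular 12-gon of circumradius 6.5 (constant along its height) (perimeter = 2·12·6.500·sin(180°/12) = 40.38 mm). Overall, the cross-section is a single solid region. Total boundary length (outer) = 40.38 mm.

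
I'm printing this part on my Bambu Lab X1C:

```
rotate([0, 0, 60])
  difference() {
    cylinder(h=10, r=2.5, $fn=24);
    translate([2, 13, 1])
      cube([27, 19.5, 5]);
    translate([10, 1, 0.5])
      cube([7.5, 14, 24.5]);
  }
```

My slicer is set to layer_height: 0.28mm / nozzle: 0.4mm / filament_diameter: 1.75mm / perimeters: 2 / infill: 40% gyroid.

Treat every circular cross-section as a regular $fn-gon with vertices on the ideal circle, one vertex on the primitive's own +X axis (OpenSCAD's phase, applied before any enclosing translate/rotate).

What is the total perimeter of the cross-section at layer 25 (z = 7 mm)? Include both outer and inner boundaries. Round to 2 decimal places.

15.66 mm

At z = 7 mm: the cylinder: section is a regular 24-gon, circumradius r=2.5 (perimeter = 2·24·2.500·sin(180°/24) = 15.66 mm); the cube at (2, 13) is absent (z outside [1, 6]); the 7.5×14 cube at (10, 1) contributes its full rectangle (perimeter 43.00 mm); After the difference (first − rest): starting from the r=2.5 cylinder, the 7.5×14 cube at (10, 1) misses the remaining region (no effect) — boundary = 15.66 mm; (rotated 60° about Z; rotation is an isometry so areas/perimeters/island counts are preserved). Overall, the cross-section is a single solid region. Total boundary length (outer) = 15.66 mm.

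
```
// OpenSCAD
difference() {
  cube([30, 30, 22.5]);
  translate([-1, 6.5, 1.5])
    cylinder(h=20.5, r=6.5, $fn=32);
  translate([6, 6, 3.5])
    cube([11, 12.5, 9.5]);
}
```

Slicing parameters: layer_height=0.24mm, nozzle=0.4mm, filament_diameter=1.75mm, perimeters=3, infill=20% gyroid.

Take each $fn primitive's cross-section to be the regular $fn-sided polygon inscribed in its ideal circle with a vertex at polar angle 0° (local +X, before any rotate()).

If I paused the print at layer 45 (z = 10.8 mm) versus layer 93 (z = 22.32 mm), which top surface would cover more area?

Layer 45 (z = 10.8): the 30×30 cube contributes its full rectangle (area 900.00 mm²); the r=6.5 cylinder at (-1, 6.5) gives a regular 32-gon of circumradius 6.5 (constant along its height) (area = (32/2)·6.500²·sin(360°/32) = 131.88 mm²); the cube at (6, 6) (footprint 11×12.5) is included at this height (area 137.50 mm²); Taking the first minus the rest: starting from the 30×30 cube (900.00 mm²), the r=6.5 cylinder at (-1, 6.5) partially overlaps it — only the 53.04 mm² overlap (of its 131.88 mm²) is removed, clipping the outline; the 11×12.5 cube at (6, 6) lies wholly inside it (removes its full 137.50 mm² and its 47.00 mm outline becomes a hole wall) — area = 709.46 mm². So its area = 709.46 mm². Layer 93 (z = 22.32): the cube is present — its section is the full 30×30 rectangle (area 900.00 mm²); the cylinder at (-1, 6.5) is absent (z outside [1.5, 22]); the cube at (6, 6) does not reach this height (z outside [3.5, 13]); Subtracting the remaining from the first: none of the subtracted shapes is present at this height, so the 30×30 cube is unchanged — area = 900.00 mm². So its area = 900.00 mm². Layer 93 is larger (900.00 vs 709.46 mm²).

layer 93 (z = 22.32 mm)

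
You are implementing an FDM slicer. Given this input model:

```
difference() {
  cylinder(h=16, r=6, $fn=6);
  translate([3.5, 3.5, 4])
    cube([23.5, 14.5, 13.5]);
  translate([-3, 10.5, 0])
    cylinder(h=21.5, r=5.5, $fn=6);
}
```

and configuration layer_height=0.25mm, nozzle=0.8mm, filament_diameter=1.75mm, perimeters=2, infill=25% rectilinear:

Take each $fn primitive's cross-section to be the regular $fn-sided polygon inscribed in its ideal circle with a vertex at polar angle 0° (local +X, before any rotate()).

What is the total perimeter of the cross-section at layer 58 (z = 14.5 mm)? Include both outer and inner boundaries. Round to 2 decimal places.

At z = 14.5 mm: the r=6 cylinder gives a regular 6-gon of circumradius 6 (constant along its height) (perimeter = 2·6·6.000·sin(180°/6) = 36.00 mm); the cube at (3.5, 3.5) (footprint 23.5×14.5) is included at this height (perimeter 76.00 mm); the cylinder at (-3, 10.5): section is a regular 6-gon, circumradius r=5.5 (perimeter = 2·6·5.500·sin(180°/6) = 33.00 mm); Taking the first minus the rest: starting from the r=6 cylinder, the 23.5×14.5 cube at (3.5, 3.5) partially overlaps it — only the 0.20 mm² overlap (of its 340.75 mm²) is removed, clipping the outline; the r=5.5 cylinder at (-3, 10.5) misses the remaining region (no effect) — boundary = 36.35 mm. Overall, the cross-section is a single solid region. Total boundary length (outer) = 36.35 mm.

36.35 mm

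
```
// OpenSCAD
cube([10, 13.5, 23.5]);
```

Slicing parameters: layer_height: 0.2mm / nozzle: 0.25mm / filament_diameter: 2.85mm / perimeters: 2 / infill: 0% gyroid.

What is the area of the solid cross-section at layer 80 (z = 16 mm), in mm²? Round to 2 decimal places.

135.00 mm²

At z = 16 mm: the cube is present — its section is the full 10×13.5 rectangle (area 135.00 mm²). Overall, the cross-section is a single solid region. Net area = 135.00 mm².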